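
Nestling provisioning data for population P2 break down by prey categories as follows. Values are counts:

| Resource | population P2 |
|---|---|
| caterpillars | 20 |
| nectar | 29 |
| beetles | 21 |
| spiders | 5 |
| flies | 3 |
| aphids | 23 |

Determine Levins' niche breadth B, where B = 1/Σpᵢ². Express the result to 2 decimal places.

4.54

Proportions for population P2 (n=101): 20/101=0.1980, 29/101=0.2871, 21/101=0.2079, 5/101=0.0495, 3/101=0.0297, 23/101=0.2277
Σpᵢ² = 0.1980² + 0.2871² + 0.2079² + 0.0495² + 0.0297² + 0.2277² = 0.039204 + 0.082426 + 0.043222 + 0.002450 + 0.000882 + 0.051847 = 0.220031
B = 1 / 0.220031 = 4.5448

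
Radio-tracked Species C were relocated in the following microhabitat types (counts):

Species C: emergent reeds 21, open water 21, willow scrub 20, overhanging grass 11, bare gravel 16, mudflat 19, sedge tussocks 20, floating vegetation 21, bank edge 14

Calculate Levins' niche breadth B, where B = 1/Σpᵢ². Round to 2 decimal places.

8.69

Proportions for Species C (n=163): 21/163=0.1288, 21/163=0.1288, 20/163=0.1227, 11/163=0.0675, 16/163=0.0982, 19/163=0.1166, 20/163=0.1227, 21/163=0.1288, 14/163=0.0859
Σpᵢ² = 0.1288² + 0.1288² + 0.1227² + 0.0675² + 0.0982² + 0.1166² + 0.1227² + 0.1288² + 0.0859² = 0.016589 + 0.016589 + 0.015055 + 0.004556 + 0.009643 + 0.013596 + 0.015055 + 0.016589 + 0.007379 = 0.115051
B = 1 / 0.115051 = 8.6918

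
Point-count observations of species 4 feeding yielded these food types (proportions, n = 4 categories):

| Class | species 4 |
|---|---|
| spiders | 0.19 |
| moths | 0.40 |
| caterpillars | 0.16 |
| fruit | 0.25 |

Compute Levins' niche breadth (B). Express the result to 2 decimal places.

3.52

Σpᵢ² = 0.19² + 0.40² + 0.16² + 0.25² = 0.0361 + 0.1600 + 0.0256 + 0.0625 = 0.2842
B = 1 / 0.2842 = 3.5186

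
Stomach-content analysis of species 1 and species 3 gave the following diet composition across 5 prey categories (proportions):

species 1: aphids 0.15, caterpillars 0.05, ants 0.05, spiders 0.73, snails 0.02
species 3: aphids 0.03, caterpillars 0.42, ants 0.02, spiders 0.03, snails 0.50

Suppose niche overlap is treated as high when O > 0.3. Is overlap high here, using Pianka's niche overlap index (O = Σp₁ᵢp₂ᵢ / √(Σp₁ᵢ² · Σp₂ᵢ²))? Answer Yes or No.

No

Σ p₁ᵢp₂ᵢ = 0.0045 + 0.0210 + 0.0010 + 0.0219 + 0.0100 = 0.0584
Σp_1ᵢ² = 0.15² + 0.05² + 0.05² + 0.73² + 0.02² = 0.0225 + 0.0025 + 0.0025 + 0.5329 + 0.0004 = 0.5608
Σp_2ᵢ² = 0.03² + 0.42² + 0.02² + 0.03² + 0.50² = 0.0009 + 0.1764 + 0.0004 + 0.0009 + 0.2500 = 0.4286
O = 0.0584 / √(0.5608 × 0.4286) = 0.0584 / 0.49026 = 0.1191
O = 0.1191 < 0.3 → No.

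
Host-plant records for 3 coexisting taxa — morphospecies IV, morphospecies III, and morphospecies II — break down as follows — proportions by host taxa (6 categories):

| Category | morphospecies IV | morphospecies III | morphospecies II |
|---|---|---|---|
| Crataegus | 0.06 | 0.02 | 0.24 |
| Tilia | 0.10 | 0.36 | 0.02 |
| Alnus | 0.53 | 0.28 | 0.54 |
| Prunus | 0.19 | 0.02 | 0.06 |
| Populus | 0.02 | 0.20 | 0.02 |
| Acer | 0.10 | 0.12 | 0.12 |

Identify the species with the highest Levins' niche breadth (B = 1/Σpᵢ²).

Σp_IVᵢ² = 0.06² + 0.10² + 0.53² + 0.19² + 0.02² + 0.10² = 0.0036 + 0.0100 + 0.2809 + 0.0361 + 0.0004 + 0.0100 = 0.3410
B_IV = 1 / 0.3410 = 2.9326
Σp_IIIᵢ² = 0.02² + 0.36² + 0.28² + 0.02² + 0.20² + 0.12² = 0.0004 + 0.1296 + 0.0784 + 0.0004 + 0.0400 + 0.0144 = 0.2632
B_III = 1 / 0.2632 = 3.7994
Σp_IIᵢ² = 0.24² + 0.02² + 0.54² + 0.06² + 0.02² + 0.12² = 0.0576 + 0.0004 + 0.2916 + 0.0036 + 0.0004 + 0.0144 = 0.3680
B_II = 1 / 0.3680 = 2.7174
Highest B → broadest niche (most generalist): morphospecies III (B = 3.80).

morphospecies III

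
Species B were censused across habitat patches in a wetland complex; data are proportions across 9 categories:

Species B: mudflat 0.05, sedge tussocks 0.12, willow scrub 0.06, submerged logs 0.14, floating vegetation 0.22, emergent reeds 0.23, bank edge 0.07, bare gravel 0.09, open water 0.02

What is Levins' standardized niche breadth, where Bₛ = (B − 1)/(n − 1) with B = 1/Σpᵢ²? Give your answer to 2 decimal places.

Σpᵢ² = 0.05² + 0.12² + 0.06² + 0.14² + 0.22² + 0.23² + 0.07² + 0.09² + 0.02² = 0.0025 + 0.0144 + 0.0036 + 0.0196 + 0.0484 + 0.0529 + 0.0049 + 0.0081 + 0.0004 = 0.1548
B = 1 / 0.1548 = 6.4599
Bₛ = (B − 1)/(n − 1) = (6.4599 − 1)/(9 − 1) = 5.4599/8 = 0.6825

0.68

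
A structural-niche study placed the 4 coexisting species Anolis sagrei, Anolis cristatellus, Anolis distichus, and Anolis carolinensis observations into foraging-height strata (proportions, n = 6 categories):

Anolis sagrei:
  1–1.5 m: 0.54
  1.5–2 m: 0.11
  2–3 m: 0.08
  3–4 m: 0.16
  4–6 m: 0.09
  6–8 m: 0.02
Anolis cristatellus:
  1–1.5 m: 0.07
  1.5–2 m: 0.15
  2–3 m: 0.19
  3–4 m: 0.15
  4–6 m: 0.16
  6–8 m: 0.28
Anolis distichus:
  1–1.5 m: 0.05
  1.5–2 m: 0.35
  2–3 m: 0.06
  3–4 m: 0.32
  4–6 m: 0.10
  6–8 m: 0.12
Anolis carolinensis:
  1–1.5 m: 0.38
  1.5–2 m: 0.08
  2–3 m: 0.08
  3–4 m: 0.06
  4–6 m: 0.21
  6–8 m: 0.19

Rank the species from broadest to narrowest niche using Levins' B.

Σp_sagrᵢ² = 0.54² + 0.11² + 0.08² + 0.16² + 0.09² + 0.02² = 0.2916 + 0.0121 + 0.0064 + 0.0256 + 0.0081 + 0.0004 = 0.3442
B_sagr = 1 / 0.3442 = 2.9053
Σp_crisᵢ² = 0.07² + 0.15² + 0.19² + 0.15² + 0.16² + 0.28² = 0.0049 + 0.0225 + 0.0361 + 0.0225 + 0.0256 + 0.0784 = 0.1900
B_cris = 1 / 0.1900 = 5.2632
Σp_distᵢ² = 0.05² + 0.35² + 0.06² + 0.32² + 0.10² + 0.12² = 0.0025 + 0.1225 + 0.0036 + 0.1024 + 0.0100 + 0.0144 = 0.2554
B_dist = 1 / 0.2554 = 3.9154
Σp_caroᵢ² = 0.38² + 0.08² + 0.08² + 0.06² + 0.21² + 0.19² = 0.1444 + 0.0064 + 0.0064 + 0.0036 + 0.0441 + 0.0361 = 0.2410
B_caro = 1 / 0.2410 = 4.1494
Ranking by B (broadest → narrowest): Anolis cristatellus (5.26) > Anolis carolinensis (4.15) > Anolis distichus (3.92) > Anolis sagrei (2.91)

Anolis cristatellus > Anolis carolinensis > Anolis distichus > Anolis sagrei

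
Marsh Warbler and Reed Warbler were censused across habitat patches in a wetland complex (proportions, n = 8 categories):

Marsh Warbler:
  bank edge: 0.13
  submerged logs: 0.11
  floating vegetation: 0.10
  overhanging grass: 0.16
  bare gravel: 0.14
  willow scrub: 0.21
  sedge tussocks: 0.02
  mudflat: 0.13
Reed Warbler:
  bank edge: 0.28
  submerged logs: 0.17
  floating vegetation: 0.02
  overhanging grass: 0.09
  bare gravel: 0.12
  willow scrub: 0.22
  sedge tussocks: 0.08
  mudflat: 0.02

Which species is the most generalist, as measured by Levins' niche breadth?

Marsh Warbler

Σp_Marsᵢ² = 0.13² + 0.11² + 0.10² + 0.16² + 0.14² + 0.21² + 0.02² + 0.13² = 0.0169 + 0.0121 + 0.0100 + 0.0256 + 0.0196 + 0.0441 + 0.0004 + 0.0169 = 0.1456
B_Mars = 1 / 0.1456 = 6.8681
Σp_Reedᵢ² = 0.28² + 0.17² + 0.02² + 0.09² + 0.12² + 0.22² + 0.08² + 0.02² = 0.0784 + 0.0289 + 0.0004 + 0.0081 + 0.0144 + 0.0484 + 0.0064 + 0.0004 = 0.1854
B_Reed = 1 / 0.1854 = 5.3937
Highest B → broadest niche (most generalist): Marsh Warbler (B = 6.87).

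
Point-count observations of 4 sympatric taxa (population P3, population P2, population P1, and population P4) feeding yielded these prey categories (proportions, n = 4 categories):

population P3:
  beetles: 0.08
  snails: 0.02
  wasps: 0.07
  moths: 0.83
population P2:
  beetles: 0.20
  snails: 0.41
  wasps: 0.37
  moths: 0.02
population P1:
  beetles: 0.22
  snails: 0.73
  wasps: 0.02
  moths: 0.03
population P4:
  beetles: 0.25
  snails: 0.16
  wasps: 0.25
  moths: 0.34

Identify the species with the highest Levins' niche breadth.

Σp_P3ᵢ² = 0.08² + 0.02² + 0.07² + 0.83² = 0.0064 + 0.0004 + 0.0049 + 0.6889 = 0.7006
B_P3 = 1 / 0.7006 = 1.4273
Σp_P2ᵢ² = 0.20² + 0.41² + 0.37² + 0.02² = 0.0400 + 0.1681 + 0.1369 + 0.0004 = 0.3454
B_P2 = 1 / 0.3454 = 2.8952
Σp_P1ᵢ² = 0.22² + 0.73² + 0.02² + 0.03² = 0.0484 + 0.5329 + 0.0004 + 0.0009 = 0.5826
B_P1 = 1 / 0.5826 = 1.7164
Σp_P4ᵢ² = 0.25² + 0.16² + 0.25² + 0.34² = 0.0625 + 0.0256 + 0.0625 + 0.1156 = 0.2662
B_P4 = 1 / 0.2662 = 3.7566
Highest B → broadest niche (most generalist): population P4 (B = 3.76).

population P4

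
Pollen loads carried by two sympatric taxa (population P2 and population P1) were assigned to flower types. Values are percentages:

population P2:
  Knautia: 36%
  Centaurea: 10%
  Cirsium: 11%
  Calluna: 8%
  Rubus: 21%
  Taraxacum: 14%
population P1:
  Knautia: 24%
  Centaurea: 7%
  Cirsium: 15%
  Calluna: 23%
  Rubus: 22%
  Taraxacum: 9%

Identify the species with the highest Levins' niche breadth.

Convert percentages to proportions (divide by 100).
Σp_P2ᵢ² = 0.36² + 0.10² + 0.11² + 0.08² + 0.21² + 0.14² = 0.1296 + 0.0100 + 0.0121 + 0.0064 + 0.0441 + 0.0196 = 0.2218
B_P2 = 1 / 0.2218 = 4.5086
Σp_P1ᵢ² = 0.24² + 0.07² + 0.15² + 0.23² + 0.22² + 0.09² = 0.0576 + 0.0049 + 0.0225 + 0.0529 + 0.0484 + 0.0081 = 0.1944
B_P1 = 1 / 0.1944 = 5.1440
Highest B → broadest niche (most generalist): population P1 (B = 5.14).

population P1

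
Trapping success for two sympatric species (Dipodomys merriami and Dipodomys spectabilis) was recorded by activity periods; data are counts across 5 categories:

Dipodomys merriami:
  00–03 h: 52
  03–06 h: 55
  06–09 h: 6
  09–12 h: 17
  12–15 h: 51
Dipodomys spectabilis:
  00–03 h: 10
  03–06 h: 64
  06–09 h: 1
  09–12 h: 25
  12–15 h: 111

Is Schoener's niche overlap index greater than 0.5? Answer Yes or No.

Proportions for Dipodomys merriami (n=181): 52/181=0.2873, 55/181=0.3039, 6/181=0.0331, 17/181=0.0939, 51/181=0.2818
Proportions for Dipodomys spectabilis (n=211): 10/211=0.0474, 64/211=0.3033, 1/211=0.0047, 25/211=0.1185, 111/211=0.5261
Σ|p₁ᵢ − p₂ᵢ| = 0.2399 + 0.0006 + 0.0284 + 0.0246 + 0.2443 = 0.5378
D = 1 − ½ × 0.5378 = 1 − 0.26890 = 0.73110
D = 0.73110 > 0.5 → Yes.

Yes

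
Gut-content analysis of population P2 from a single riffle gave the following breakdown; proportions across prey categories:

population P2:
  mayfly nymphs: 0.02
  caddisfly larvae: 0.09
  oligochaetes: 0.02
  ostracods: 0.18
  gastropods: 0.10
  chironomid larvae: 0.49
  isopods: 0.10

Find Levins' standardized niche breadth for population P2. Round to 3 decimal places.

Σpᵢ² = 0.02² + 0.09² + 0.02² + 0.18² + 0.10² + 0.49² + 0.10² = 0.0004 + 0.0081 + 0.0004 + 0.0324 + 0.0100 + 0.2401 + 0.0100 = 0.3014
B = 1 / 0.3014 = 3.31785
Bₛ = (B − 1)/(n − 1) = (3.31785 − 1)/(7 − 1) = 2.31785/6 = 0.38631

0.386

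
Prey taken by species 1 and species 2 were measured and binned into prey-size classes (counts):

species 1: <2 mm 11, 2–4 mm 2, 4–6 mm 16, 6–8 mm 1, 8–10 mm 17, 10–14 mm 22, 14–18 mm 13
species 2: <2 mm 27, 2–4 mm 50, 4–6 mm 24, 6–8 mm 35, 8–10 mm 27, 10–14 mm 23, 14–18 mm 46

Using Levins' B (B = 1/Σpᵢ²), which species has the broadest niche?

species 2

Proportions for species 1 (n=82): 11/82=0.1341, 2/82=0.0244, 16/82=0.1951, 1/82=0.0122, 17/82=0.2073, 22/82=0.2683, 13/82=0.1585
Proportions for species 2 (n=232): 27/232=0.1164, 50/232=0.2155, 24/232=0.1034, 35/232=0.1509, 27/232=0.1164, 23/232=0.0991, 46/232=0.1983
Σp_1ᵢ² = 0.1341² + 0.0244² + 0.1951² + 0.0122² + 0.2073² + 0.2683² + 0.1585² = 0.017983 + 0.000595 + 0.038064 + 0.000149 + 0.042973 + 0.071985 + 0.025122 = 0.196871
B_1 = 1 / 0.196871 = 5.0795
Σp_2ᵢ² = 0.1164² + 0.2155² + 0.1034² + 0.1509² + 0.1164² + 0.0991² + 0.1983² = 0.013549 + 0.046440 + 0.010692 + 0.022771 + 0.013549 + 0.009821 + 0.039323 = 0.156145
B_2 = 1 / 0.156145 = 6.4043
Highest B → broadest niche (most generalist): species 2 (B = 6.40).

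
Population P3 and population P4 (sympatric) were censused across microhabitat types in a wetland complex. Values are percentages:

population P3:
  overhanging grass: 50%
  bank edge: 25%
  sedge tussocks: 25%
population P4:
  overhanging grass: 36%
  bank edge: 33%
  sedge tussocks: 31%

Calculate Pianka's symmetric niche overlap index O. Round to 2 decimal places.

0.96

Convert percentages to proportions (divide by 100).
Σ p₁ᵢp₂ᵢ = 0.1800 + 0.0825 + 0.0775 = 0.3400
Σp_1ᵢ² = 0.50² + 0.25² + 0.25² = 0.2500 + 0.0625 + 0.0625 = 0.3750
Σp_2ᵢ² = 0.36² + 0.33² + 0.31² = 0.1296 + 0.1089 + 0.0961 = 0.3346
O = 0.3400 / √(0.3750 × 0.3346) = 0.3400 / 0.35422 = 0.9599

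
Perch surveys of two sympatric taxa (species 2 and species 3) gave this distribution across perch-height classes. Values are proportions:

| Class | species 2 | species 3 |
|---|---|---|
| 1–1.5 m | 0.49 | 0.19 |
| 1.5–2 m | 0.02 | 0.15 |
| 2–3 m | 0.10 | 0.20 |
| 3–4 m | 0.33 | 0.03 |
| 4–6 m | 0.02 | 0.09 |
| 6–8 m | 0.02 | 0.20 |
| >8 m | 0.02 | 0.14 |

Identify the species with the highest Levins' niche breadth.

Σp_2ᵢ² = 0.49² + 0.02² + 0.10² + 0.33² + 0.02² + 0.02² + 0.02² = 0.2401 + 0.0004 + 0.0100 + 0.1089 + 0.0004 + 0.0004 + 0.0004 = 0.3606
B_2 = 1 / 0.3606 = 2.7732
Σp_3ᵢ² = 0.19² + 0.15² + 0.20² + 0.03² + 0.09² + 0.20² + 0.14² = 0.0361 + 0.0225 + 0.0400 + 0.0009 + 0.0081 + 0.0400 + 0.0196 = 0.1672
B_3 = 1 / 0.1672 = 5.9809
Highest B → broadest niche (most generalist): species 3 (B = 5.98).

species 3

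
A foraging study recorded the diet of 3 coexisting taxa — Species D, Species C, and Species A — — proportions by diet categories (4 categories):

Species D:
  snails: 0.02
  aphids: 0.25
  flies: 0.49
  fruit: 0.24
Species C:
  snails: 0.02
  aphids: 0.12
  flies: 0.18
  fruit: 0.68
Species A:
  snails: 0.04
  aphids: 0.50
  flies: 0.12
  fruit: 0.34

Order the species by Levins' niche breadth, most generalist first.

Species D > Species A > Species C

Σp_Dᵢ² = 0.02² + 0.25² + 0.49² + 0.24² = 0.0004 + 0.0625 + 0.2401 + 0.0576 = 0.3606
B_D = 1 / 0.3606 = 2.7732
Σp_Cᵢ² = 0.02² + 0.12² + 0.18² + 0.68² = 0.0004 + 0.0144 + 0.0324 + 0.4624 = 0.5096
B_C = 1 / 0.5096 = 1.9623
Σp_Aᵢ² = 0.04² + 0.50² + 0.12² + 0.34² = 0.0016 + 0.2500 + 0.0144 + 0.1156 = 0.3816
B_A = 1 / 0.3816 = 2.6205
Ranking by B (broadest → narrowest): Species D (2.77) > Species A (2.62) > Species C (1.96)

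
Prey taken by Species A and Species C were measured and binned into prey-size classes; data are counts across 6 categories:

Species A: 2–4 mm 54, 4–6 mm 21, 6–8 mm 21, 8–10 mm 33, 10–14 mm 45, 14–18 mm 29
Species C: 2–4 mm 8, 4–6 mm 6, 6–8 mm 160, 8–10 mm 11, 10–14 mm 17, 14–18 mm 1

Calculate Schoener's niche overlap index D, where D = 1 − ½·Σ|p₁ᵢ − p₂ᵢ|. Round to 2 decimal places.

Proportions for Species A (n=203): 54/203=0.2660, 21/203=0.1034, 21/203=0.1034, 33/203=0.1626, 45/203=0.2217, 29/203=0.1429
Proportions for Species C (n=203): 8/203=0.0394, 6/203=0.0296, 160/203=0.7882, 11/203=0.0542, 17/203=0.0837, 1/203=0.0049
Σ|p₁ᵢ − p₂ᵢ| = 0.2266 + 0.0738 + 0.6848 + 0.1084 + 0.1380 + 0.1380 = 1.3696
D = 1 − ½ × 1.3696 = 1 − 0.68480 = 0.31520

0.32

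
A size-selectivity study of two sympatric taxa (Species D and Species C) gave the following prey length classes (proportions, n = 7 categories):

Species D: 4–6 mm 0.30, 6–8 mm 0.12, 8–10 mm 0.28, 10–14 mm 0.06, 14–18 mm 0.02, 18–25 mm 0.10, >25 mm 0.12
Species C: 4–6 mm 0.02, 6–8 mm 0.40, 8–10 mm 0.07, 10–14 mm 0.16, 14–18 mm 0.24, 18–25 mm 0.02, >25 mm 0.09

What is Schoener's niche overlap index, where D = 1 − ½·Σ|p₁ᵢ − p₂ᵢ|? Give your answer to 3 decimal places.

Σ|p₁ᵢ − p₂ᵢ| = 0.28 + 0.28 + 0.21 + 0.10 + 0.22 + 0.08 + 0.03 = 1.20
D = 1 − ½ × 1.20 = 1 − 0.600 = 0.40000

0.400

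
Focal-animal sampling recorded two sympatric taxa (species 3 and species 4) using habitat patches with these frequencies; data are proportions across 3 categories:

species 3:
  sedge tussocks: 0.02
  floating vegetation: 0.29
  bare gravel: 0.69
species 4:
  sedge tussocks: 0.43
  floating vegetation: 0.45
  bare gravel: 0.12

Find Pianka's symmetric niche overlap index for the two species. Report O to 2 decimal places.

Σ p₁ᵢp₂ᵢ = 0.0086 + 0.1305 + 0.0828 = 0.2219
Σp_1ᵢ² = 0.02² + 0.29² + 0.69² = 0.0004 + 0.0841 + 0.4761 = 0.5606
Σp_2ᵢ² = 0.43² + 0.45² + 0.12² = 0.1849 + 0.2025 + 0.0144 = 0.4018
O = 0.2219 / √(0.5606 × 0.4018) = 0.2219 / 0.47460 = 0.4676

0.47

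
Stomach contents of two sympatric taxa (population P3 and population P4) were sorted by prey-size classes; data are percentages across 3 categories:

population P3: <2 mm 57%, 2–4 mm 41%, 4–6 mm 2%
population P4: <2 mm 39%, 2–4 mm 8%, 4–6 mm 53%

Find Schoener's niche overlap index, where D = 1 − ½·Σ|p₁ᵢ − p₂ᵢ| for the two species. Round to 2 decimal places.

0.49

Convert percentages to proportions (divide by 100).
Σ|p₁ᵢ − p₂ᵢ| = 0.18 + 0.33 + 0.51 = 1.02
D = 1 − ½ × 1.02 = 1 − 0.510 = 0.4900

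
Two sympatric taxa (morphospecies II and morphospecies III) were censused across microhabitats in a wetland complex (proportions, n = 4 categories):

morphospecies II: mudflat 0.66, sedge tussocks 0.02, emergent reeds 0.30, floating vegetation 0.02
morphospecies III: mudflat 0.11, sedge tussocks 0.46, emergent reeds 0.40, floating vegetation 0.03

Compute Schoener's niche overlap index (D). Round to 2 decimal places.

Σ|p₁ᵢ − p₂ᵢ| = 0.55 + 0.44 + 0.10 + 0.01 = 1.10
D = 1 − ½ × 1.10 = 1 − 0.550 = 0.4500

0.45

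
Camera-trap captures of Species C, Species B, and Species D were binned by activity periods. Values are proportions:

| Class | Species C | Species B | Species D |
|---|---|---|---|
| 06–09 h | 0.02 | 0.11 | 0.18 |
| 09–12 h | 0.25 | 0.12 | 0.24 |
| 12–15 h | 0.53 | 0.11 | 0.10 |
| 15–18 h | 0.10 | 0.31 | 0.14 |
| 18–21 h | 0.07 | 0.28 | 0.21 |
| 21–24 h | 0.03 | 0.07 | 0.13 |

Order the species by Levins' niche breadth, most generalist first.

Σp_Cᵢ² = 0.02² + 0.25² + 0.53² + 0.10² + 0.07² + 0.03² = 0.0004 + 0.0625 + 0.2809 + 0.0100 + 0.0049 + 0.0009 = 0.3596
B_C = 1 / 0.3596 = 2.7809
Σp_Bᵢ² = 0.11² + 0.12² + 0.11² + 0.31² + 0.28² + 0.07² = 0.0121 + 0.0144 + 0.0121 + 0.0961 + 0.0784 + 0.0049 = 0.2180
B_B = 1 / 0.2180 = 4.5872
Σp_Dᵢ² = 0.18² + 0.24² + 0.10² + 0.14² + 0.21² + 0.13² = 0.0324 + 0.0576 + 0.0100 + 0.0196 + 0.0441 + 0.0169 = 0.1806
B_D = 1 / 0.1806 = 5.5371
Ranking by B (broadest → narrowest): Species D (5.54) > Species B (4.59) > Species C (2.78)

Species D > Species B > Species C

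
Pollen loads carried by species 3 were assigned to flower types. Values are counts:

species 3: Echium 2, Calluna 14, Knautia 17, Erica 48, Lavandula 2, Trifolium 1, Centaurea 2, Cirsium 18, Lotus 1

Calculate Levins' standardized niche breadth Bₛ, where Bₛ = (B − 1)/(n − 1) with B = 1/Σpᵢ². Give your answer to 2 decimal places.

0.32

Proportions for species 3 (n=105): 2/105=0.0190, 14/105=0.1333, 17/105=0.1619, 48/105=0.4571, 2/105=0.0190, 1/105=0.0095, 2/105=0.0190, 18/105=0.1714, 1/105=0.0095
Σpᵢ² = 0.0190² + 0.1333² + 0.1619² + 0.4571² + 0.0190² + 0.0095² + 0.0190² + 0.1714² + 0.0095² = 0.000361 + 0.017769 + 0.026212 + 0.208940 + 0.000361 + 0.000090 + 0.000361 + 0.029378 + 0.000090 = 0.283562
B = 1 / 0.283562 = 3.5266
Bₛ = (B − 1)/(n − 1) = (3.5266 − 1)/(9 − 1) = 2.5266/8 = 0.3158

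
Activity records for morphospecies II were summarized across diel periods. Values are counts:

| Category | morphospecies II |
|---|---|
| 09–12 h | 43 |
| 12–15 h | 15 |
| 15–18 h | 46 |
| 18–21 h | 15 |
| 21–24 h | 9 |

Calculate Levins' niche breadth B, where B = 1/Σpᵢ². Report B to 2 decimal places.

Proportions for morphospecies II (n=128): 43/128=0.3359, 15/128=0.1172, 46/128=0.3594, 15/128=0.1172, 9/128=0.0703
Σpᵢ² = 0.3359² + 0.1172² + 0.3594² + 0.1172² + 0.0703² = 0.112829 + 0.013736 + 0.129168 + 0.013736 + 0.004942 = 0.274411
B = 1 / 0.274411 = 3.6442

3.64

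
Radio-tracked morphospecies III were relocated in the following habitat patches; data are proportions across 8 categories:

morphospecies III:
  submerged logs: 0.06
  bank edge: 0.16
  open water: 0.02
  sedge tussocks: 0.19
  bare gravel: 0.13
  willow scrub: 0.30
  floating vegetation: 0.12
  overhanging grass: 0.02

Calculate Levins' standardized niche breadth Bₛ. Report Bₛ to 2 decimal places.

Σpᵢ² = 0.06² + 0.16² + 0.02² + 0.19² + 0.13² + 0.30² + 0.12² + 0.02² = 0.0036 + 0.0256 + 0.0004 + 0.0361 + 0.0169 + 0.0900 + 0.0144 + 0.0004 = 0.1874
B = 1 / 0.1874 = 5.3362
Bₛ = (B − 1)/(n − 1) = (5.3362 − 1)/(8 − 1) = 4.3362/7 = 0.6195

0.62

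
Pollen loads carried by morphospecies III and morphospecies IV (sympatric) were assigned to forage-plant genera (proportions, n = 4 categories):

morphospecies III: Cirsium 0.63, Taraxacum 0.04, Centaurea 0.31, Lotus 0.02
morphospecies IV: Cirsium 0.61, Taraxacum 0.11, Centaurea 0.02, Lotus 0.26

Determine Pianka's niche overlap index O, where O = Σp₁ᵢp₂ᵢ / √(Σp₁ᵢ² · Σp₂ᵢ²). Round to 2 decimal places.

Σ p₁ᵢp₂ᵢ = 0.3843 + 0.0044 + 0.0062 + 0.0052 = 0.4001
Σp_1ᵢ² = 0.63² + 0.04² + 0.31² + 0.02² = 0.3969 + 0.0016 + 0.0961 + 0.0004 = 0.4950
Σp_2ᵢ² = 0.61² + 0.11² + 0.02² + 0.26² = 0.3721 + 0.0121 + 0.0004 + 0.0676 = 0.4522
O = 0.4001 / √(0.4950 × 0.4522) = 0.4001 / 0.47312 = 0.8457

0.85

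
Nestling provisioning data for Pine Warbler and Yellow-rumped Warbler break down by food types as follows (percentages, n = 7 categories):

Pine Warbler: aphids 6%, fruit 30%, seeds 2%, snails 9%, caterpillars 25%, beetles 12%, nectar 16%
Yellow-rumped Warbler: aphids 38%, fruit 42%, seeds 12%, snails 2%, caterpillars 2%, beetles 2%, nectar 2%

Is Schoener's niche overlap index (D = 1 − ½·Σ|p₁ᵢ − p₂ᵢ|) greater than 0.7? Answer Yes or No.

No

Convert percentages to proportions (divide by 100).
Σ|p₁ᵢ − p₂ᵢ| = 0.32 + 0.12 + 0.10 + 0.07 + 0.23 + 0.10 + 0.14 = 1.08
D = 1 − ½ × 1.08 = 1 − 0.540 = 0.4600
D = 0.4600 < 0.7 → No.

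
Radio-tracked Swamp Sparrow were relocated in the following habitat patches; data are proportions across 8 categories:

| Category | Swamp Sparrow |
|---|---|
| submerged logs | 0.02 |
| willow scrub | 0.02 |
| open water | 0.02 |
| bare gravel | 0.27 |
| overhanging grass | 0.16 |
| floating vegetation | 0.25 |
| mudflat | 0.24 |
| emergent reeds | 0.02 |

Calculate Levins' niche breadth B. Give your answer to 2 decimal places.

Σpᵢ² = 0.02² + 0.02² + 0.02² + 0.27² + 0.16² + 0.25² + 0.24² + 0.02² = 0.0004 + 0.0004 + 0.0004 + 0.0729 + 0.0256 + 0.0625 + 0.0576 + 0.0004 = 0.2202
B = 1 / 0.2202 = 4.5413

4.54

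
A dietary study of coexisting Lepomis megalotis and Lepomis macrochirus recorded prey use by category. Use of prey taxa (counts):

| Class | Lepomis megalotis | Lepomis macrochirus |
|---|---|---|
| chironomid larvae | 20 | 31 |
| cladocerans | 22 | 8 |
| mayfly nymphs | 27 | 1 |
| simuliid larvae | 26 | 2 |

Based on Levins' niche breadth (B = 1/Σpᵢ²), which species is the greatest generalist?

Proportions for Lepomis megalotis (n=95): 20/95=0.2105, 22/95=0.2316, 27/95=0.2842, 26/95=0.2737
Proportions for Lepomis macrochirus (n=42): 31/42=0.7381, 8/42=0.1905, 1/42=0.0238, 2/42=0.0476
Σp_megaᵢ² = 0.2105² + 0.2316² + 0.2842² + 0.2737² = 0.044310 + 0.053639 + 0.080770 + 0.074912 = 0.253631
B_mega = 1 / 0.253631 = 3.9427
Σp_macrᵢ² = 0.7381² + 0.1905² + 0.0238² + 0.0476² = 0.544792 + 0.036290 + 0.000566 + 0.002266 = 0.583914
B_macr = 1 / 0.583914 = 1.7126
Highest B → broadest niche (most generalist): Lepomis megalotis (B = 3.94).

Lepomis megalotis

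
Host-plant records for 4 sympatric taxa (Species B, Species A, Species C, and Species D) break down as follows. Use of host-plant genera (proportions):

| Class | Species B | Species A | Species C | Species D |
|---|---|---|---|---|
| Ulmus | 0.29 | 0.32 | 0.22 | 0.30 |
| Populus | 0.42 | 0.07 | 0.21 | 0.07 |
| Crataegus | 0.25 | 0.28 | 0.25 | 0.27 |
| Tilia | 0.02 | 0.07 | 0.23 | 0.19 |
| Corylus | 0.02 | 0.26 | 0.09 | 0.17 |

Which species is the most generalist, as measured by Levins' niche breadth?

Species C

Σp_Bᵢ² = 0.29² + 0.42² + 0.25² + 0.02² + 0.02² = 0.0841 + 0.1764 + 0.0625 + 0.0004 + 0.0004 = 0.3238
B_B = 1 / 0.3238 = 3.0883
Σp_Aᵢ² = 0.32² + 0.07² + 0.28² + 0.07² + 0.26² = 0.1024 + 0.0049 + 0.0784 + 0.0049 + 0.0676 = 0.2582
B_A = 1 / 0.2582 = 3.8730
Σp_Cᵢ² = 0.22² + 0.21² + 0.25² + 0.23² + 0.09² = 0.0484 + 0.0441 + 0.0625 + 0.0529 + 0.0081 = 0.2160
B_C = 1 / 0.2160 = 4.6296
Σp_Dᵢ² = 0.30² + 0.07² + 0.27² + 0.19² + 0.17² = 0.0900 + 0.0049 + 0.0729 + 0.0361 + 0.0289 = 0.2328
B_D = 1 / 0.2328 = 4.2955
Highest B → broadest niche (most generalist): Species C (B = 4.63).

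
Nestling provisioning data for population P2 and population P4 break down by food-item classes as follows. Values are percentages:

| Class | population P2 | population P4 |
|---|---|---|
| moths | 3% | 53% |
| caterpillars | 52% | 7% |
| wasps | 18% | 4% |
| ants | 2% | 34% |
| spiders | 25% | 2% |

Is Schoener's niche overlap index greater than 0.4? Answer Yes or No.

No

Convert percentages to proportions (divide by 100).
Σ|p₁ᵢ − p₂ᵢ| = 0.50 + 0.45 + 0.14 + 0.32 + 0.23 = 1.64
D = 1 − ½ × 1.64 = 1 − 0.820 = 0.1800
D = 0.1800 < 0.4 → No.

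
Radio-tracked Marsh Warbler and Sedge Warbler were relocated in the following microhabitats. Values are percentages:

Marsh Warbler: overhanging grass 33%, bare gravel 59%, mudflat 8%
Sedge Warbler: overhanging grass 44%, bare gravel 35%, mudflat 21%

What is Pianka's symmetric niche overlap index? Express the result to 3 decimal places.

Convert percentages to proportions (divide by 100).
Σ p₁ᵢp₂ᵢ = 0.1452 + 0.2065 + 0.0168 = 0.3685
Σp_1ᵢ² = 0.33² + 0.59² + 0.08² = 0.1089 + 0.3481 + 0.0064 = 0.4634
Σp_2ᵢ² = 0.44² + 0.35² + 0.21² = 0.1936 + 0.1225 + 0.0441 = 0.3602
O = 0.3685 / √(0.4634 × 0.3602) = 0.3685 / 0.408554 = 0.90196

0.902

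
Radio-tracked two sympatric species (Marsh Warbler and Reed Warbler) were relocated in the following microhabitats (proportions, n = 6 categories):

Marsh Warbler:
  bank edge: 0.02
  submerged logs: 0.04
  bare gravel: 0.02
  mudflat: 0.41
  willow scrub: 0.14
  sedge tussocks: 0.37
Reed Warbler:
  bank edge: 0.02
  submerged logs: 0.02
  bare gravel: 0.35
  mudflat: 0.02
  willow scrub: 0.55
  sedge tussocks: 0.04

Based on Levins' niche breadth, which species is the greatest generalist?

Marsh Warbler

Σp_Marsᵢ² = 0.02² + 0.04² + 0.02² + 0.41² + 0.14² + 0.37² = 0.0004 + 0.0016 + 0.0004 + 0.1681 + 0.0196 + 0.1369 = 0.3270
B_Mars = 1 / 0.3270 = 3.0581
Σp_Reedᵢ² = 0.02² + 0.02² + 0.35² + 0.02² + 0.55² + 0.04² = 0.0004 + 0.0004 + 0.1225 + 0.0004 + 0.3025 + 0.0016 = 0.4278
B_Reed = 1 / 0.4278 = 2.3375
Highest B → broadest niche (most generalist): Marsh Warbler (B = 3.06).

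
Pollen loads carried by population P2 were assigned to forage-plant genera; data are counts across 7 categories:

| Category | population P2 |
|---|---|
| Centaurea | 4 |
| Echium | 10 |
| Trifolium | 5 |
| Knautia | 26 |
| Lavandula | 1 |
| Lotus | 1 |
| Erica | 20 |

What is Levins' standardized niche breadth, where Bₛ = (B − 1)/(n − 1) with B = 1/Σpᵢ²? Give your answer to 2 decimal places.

0.45

Proportions for population P2 (n=67): 4/67=0.0597, 10/67=0.1493, 5/67=0.0746, 26/67=0.3881, 1/67=0.0149, 1/67=0.0149, 20/67=0.2985
Σpᵢ² = 0.0597² + 0.1493² + 0.0746² + 0.3881² + 0.0149² + 0.0149² + 0.2985² = 0.003564 + 0.022290 + 0.005565 + 0.150622 + 0.000222 + 0.000222 + 0.089102 = 0.271587
B = 1 / 0.271587 = 3.6821
Bₛ = (B − 1)/(n − 1) = (3.6821 − 1)/(7 − 1) = 2.6821/6 = 0.4470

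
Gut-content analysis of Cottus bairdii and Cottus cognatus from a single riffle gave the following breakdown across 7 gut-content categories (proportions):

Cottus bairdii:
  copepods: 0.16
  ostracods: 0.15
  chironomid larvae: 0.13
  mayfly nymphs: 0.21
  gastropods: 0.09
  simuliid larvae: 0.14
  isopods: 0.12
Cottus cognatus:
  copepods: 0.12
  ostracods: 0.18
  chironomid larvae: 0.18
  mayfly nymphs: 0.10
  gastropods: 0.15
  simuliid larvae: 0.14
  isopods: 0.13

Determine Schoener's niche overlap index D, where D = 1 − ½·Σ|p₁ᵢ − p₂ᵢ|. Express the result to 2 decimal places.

0.85

Σ|p₁ᵢ − p₂ᵢ| = 0.04 + 0.03 + 0.05 + 0.11 + 0.06 + 0.00 + 0.01 = 0.30
D = 1 − ½ × 0.30 = 1 − 0.150 = 0.8500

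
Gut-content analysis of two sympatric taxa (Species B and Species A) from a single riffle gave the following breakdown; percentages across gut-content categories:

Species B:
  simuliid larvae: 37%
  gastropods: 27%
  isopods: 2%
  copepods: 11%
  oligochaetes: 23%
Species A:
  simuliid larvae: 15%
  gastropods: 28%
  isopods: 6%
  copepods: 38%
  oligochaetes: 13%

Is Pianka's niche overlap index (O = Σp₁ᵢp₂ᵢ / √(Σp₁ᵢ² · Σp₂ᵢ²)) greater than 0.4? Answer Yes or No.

Convert percentages to proportions (divide by 100).
Σ p₁ᵢp₂ᵢ = 0.0555 + 0.0756 + 0.0012 + 0.0418 + 0.0299 = 0.2040
Σp_1ᵢ² = 0.37² + 0.27² + 0.02² + 0.11² + 0.23² = 0.1369 + 0.0729 + 0.0004 + 0.0121 + 0.0529 = 0.2752
Σp_2ᵢ² = 0.15² + 0.28² + 0.06² + 0.38² + 0.13² = 0.0225 + 0.0784 + 0.0036 + 0.1444 + 0.0169 = 0.2658
O = 0.2040 / √(0.2752 × 0.2658) = 0.2040 / 0.27046 = 0.7543
O = 0.7543 > 0.4 → Yes.

Yes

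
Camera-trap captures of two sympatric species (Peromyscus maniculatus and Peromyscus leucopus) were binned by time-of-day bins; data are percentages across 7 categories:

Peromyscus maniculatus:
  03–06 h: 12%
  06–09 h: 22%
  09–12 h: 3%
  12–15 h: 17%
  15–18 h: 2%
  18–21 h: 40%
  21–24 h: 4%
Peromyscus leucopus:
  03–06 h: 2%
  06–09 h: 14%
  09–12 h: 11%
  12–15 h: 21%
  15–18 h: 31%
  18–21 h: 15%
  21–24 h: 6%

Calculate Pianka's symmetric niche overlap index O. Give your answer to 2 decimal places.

0.63

Convert percentages to proportions (divide by 100).
Σ p₁ᵢp₂ᵢ = 0.0024 + 0.0308 + 0.0033 + 0.0357 + 0.0062 + 0.0600 + 0.0024 = 0.1408
Σp_1ᵢ² = 0.12² + 0.22² + 0.03² + 0.17² + 0.02² + 0.40² + 0.04² = 0.0144 + 0.0484 + 0.0009 + 0.0289 + 0.0004 + 0.1600 + 0.0016 = 0.2546
Σp_2ᵢ² = 0.02² + 0.14² + 0.11² + 0.21² + 0.31² + 0.15² + 0.06² = 0.0004 + 0.0196 + 0.0121 + 0.0441 + 0.0961 + 0.0225 + 0.0036 = 0.1984
O = 0.1408 / √(0.2546 × 0.1984) = 0.1408 / 0.22475 = 0.6265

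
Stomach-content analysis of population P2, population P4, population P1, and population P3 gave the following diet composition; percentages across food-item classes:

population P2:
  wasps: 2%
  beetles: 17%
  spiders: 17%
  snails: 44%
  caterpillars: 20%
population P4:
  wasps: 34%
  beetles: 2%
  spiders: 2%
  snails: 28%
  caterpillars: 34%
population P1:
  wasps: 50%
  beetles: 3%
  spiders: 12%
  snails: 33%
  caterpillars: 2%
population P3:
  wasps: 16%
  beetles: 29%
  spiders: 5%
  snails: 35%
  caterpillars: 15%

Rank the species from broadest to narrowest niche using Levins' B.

Convert percentages to proportions (divide by 100).
Σp_P2ᵢ² = 0.02² + 0.17² + 0.17² + 0.44² + 0.20² = 0.0004 + 0.0289 + 0.0289 + 0.1936 + 0.0400 = 0.2918
B_P2 = 1 / 0.2918 = 3.4270
Σp_P4ᵢ² = 0.34² + 0.02² + 0.02² + 0.28² + 0.34² = 0.1156 + 0.0004 + 0.0004 + 0.0784 + 0.1156 = 0.3104
B_P4 = 1 / 0.3104 = 3.2216
Σp_P1ᵢ² = 0.50² + 0.03² + 0.12² + 0.33² + 0.02² = 0.2500 + 0.0009 + 0.0144 + 0.1089 + 0.0004 = 0.3746
B_P1 = 1 / 0.3746 = 2.6695
Σp_P3ᵢ² = 0.16² + 0.29² + 0.05² + 0.35² + 0.15² = 0.0256 + 0.0841 + 0.0025 + 0.1225 + 0.0225 = 0.2572
B_P3 = 1 / 0.2572 = 3.8880
Ranking by B (broadest → narrowest): population P3 (3.89) > population P2 (3.43) > population P4 (3.22) > population P1 (2.67)

population P3 > population P2 > population P4 > population P1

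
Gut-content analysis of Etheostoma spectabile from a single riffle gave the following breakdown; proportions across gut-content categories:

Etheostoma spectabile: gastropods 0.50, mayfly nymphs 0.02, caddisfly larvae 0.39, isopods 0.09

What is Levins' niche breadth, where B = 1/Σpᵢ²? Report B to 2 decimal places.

Σpᵢ² = 0.50² + 0.02² + 0.39² + 0.09² = 0.2500 + 0.0004 + 0.1521 + 0.0081 = 0.4106
B = 1 / 0.4106 = 2.4355

2.44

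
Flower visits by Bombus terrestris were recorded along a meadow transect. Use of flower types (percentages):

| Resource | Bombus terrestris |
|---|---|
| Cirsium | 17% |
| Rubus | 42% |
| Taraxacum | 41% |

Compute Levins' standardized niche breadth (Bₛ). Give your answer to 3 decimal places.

0.839

Convert percentages to proportions (divide by 100).
Σpᵢ² = 0.17² + 0.42² + 0.41² = 0.0289 + 0.1764 + 0.1681 = 0.3734
B = 1 / 0.3734 = 2.67809
Bₛ = (B − 1)/(n − 1) = (2.67809 − 1)/(3 − 1) = 1.67809/2 = 0.83905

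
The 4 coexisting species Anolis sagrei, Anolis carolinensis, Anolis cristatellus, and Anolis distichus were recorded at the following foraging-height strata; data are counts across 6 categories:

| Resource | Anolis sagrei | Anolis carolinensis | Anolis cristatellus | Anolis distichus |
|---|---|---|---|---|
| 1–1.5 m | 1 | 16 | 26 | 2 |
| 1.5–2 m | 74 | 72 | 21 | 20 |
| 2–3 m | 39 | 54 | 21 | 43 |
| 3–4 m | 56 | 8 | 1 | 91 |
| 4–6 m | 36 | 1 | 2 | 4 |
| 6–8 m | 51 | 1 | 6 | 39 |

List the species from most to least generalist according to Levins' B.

Proportions for Anolis sagrei (n=257): 1/257=0.0039, 74/257=0.2879, 39/257=0.1518, 56/257=0.2179, 36/257=0.1401, 51/257=0.1984
Proportions for Anolis carolinensis (n=152): 16/152=0.1053, 72/152=0.4737, 54/152=0.3553, 8/152=0.0526, 1/152=0.0066, 1/152=0.0066
Proportions for Anolis cristatellus (n=77): 26/77=0.3377, 21/77=0.2727, 21/77=0.2727, 1/77=0.0130, 2/77=0.0260, 6/77=0.0779
Proportions for Anolis distichus (n=199): 2/199=0.0101, 20/199=0.1005, 43/199=0.2161, 91/199=0.4573, 4/199=0.0201, 39/199=0.1960
Σp_sagrᵢ² = 0.0039² + 0.2879² + 0.1518² + 0.2179² + 0.1401² + 0.1984² = 0.000015 + 0.082886 + 0.023043 + 0.047480 + 0.019628 + 0.039363 = 0.212415
B_sagr = 1 / 0.212415 = 4.7078
Σp_caroᵢ² = 0.1053² + 0.4737² + 0.3553² + 0.0526² + 0.0066² + 0.0066² = 0.011088 + 0.224392 + 0.126238 + 0.002767 + 0.000044 + 0.000044 = 0.364573
B_caro = 1 / 0.364573 = 2.7429
Σp_crisᵢ² = 0.3377² + 0.2727² + 0.2727² + 0.0130² + 0.0260² + 0.0779² = 0.114041 + 0.074365 + 0.074365 + 0.000169 + 0.000676 + 0.006068 = 0.269684
B_cris = 1 / 0.269684 = 3.7080
Σp_distᵢ² = 0.0101² + 0.1005² + 0.2161² + 0.4573² + 0.0201² + 0.1960² = 0.000102 + 0.010100 + 0.046699 + 0.209123 + 0.000404 + 0.038416 = 0.304844
B_dist = 1 / 0.304844 = 3.2804
Ranking by B (broadest → narrowest): Anolis sagrei (4.71) > Anolis cristatellus (3.71) > Anolis distichus (3.28) > Anolis carolinensis (2.74)

Anolis sagrei > Anolis cristatellus > Anolis distichus > Anolis carolinensis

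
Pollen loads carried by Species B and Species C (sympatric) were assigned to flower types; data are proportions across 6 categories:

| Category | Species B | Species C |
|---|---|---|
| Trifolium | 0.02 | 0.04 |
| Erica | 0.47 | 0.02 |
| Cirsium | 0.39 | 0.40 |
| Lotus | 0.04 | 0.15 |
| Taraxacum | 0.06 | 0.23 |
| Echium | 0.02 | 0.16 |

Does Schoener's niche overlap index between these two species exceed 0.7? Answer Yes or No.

Σ|p₁ᵢ − p₂ᵢ| = 0.02 + 0.45 + 0.01 + 0.11 + 0.17 + 0.14 = 0.90
D = 1 − ½ × 0.90 = 1 − 0.450 = 0.5500
D = 0.5500 < 0.7 → No.

No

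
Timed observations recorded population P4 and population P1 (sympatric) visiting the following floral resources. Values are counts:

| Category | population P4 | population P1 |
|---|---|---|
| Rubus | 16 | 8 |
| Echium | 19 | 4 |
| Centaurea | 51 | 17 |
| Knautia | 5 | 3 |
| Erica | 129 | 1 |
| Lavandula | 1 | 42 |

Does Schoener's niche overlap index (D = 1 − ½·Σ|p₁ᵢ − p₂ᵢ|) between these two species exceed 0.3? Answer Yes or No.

Proportions for population P4 (n=221): 16/221=0.0724, 19/221=0.0860, 51/221=0.2308, 5/221=0.0226, 129/221=0.5837, 1/221=0.0045
Proportions for population P1 (n=75): 8/75=0.1067, 4/75=0.0533, 17/75=0.2267, 3/75=0.0400, 1/75=0.0133, 42/75=0.5600
Σ|p₁ᵢ − p₂ᵢ| = 0.0343 + 0.0327 + 0.0041 + 0.0174 + 0.5704 + 0.5555 = 1.2144
D = 1 − ½ × 1.2144 = 1 − 0.60720 = 0.39280
D = 0.39280 > 0.3 → Yes.

Yes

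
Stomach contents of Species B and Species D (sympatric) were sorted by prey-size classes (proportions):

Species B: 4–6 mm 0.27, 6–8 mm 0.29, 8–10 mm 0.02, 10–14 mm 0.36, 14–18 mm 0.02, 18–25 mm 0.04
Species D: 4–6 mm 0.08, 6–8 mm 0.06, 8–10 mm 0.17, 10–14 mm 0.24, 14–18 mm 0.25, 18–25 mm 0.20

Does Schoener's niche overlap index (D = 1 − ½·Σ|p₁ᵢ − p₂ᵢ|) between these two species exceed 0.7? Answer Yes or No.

Σ|p₁ᵢ − p₂ᵢ| = 0.19 + 0.23 + 0.15 + 0.12 + 0.23 + 0.16 = 1.08
D = 1 − ½ × 1.08 = 1 − 0.540 = 0.4600
D = 0.4600 < 0.7 → No.

No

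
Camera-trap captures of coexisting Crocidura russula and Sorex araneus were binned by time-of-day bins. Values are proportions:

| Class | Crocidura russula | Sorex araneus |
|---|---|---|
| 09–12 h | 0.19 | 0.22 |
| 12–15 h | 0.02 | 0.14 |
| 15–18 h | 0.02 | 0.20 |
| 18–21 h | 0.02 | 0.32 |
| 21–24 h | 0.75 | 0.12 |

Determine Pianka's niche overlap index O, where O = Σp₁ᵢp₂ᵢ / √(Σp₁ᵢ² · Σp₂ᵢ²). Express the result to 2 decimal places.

0.39

Σ p₁ᵢp₂ᵢ = 0.0418 + 0.0028 + 0.0040 + 0.0064 + 0.0900 = 0.1450
Σp_1ᵢ² = 0.19² + 0.02² + 0.02² + 0.02² + 0.75² = 0.0361 + 0.0004 + 0.0004 + 0.0004 + 0.5625 = 0.5998
Σp_2ᵢ² = 0.22² + 0.14² + 0.20² + 0.32² + 0.12² = 0.0484 + 0.0196 + 0.0400 + 0.1024 + 0.0144 = 0.2248
O = 0.1450 / √(0.5998 × 0.2248) = 0.1450 / 0.36720 = 0.3949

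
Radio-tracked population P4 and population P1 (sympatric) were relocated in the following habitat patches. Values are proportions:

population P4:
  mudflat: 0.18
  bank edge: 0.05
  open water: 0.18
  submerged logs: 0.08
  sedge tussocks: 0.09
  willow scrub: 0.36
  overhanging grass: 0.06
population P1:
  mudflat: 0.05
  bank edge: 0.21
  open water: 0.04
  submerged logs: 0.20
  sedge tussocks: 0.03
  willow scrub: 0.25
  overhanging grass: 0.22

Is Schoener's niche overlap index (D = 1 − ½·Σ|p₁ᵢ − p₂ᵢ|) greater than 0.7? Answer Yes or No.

Σ|p₁ᵢ − p₂ᵢ| = 0.13 + 0.16 + 0.14 + 0.12 + 0.06 + 0.11 + 0.16 = 0.88
D = 1 − ½ × 0.88 = 1 − 0.440 = 0.5600
D = 0.5600 < 0.7 → No.

No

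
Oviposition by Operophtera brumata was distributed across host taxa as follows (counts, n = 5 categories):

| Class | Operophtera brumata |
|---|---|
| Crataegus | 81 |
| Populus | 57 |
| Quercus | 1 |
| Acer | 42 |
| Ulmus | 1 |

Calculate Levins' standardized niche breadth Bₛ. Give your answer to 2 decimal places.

Proportions for Operophtera brumata (n=182): 81/182=0.4451, 57/182=0.3132, 1/182=0.0055, 42/182=0.2308, 1/182=0.0055
Σpᵢ² = 0.4451² + 0.3132² + 0.0055² + 0.2308² + 0.0055² = 0.198114 + 0.098094 + 0.000030 + 0.053269 + 0.000030 = 0.349537
B = 1 / 0.349537 = 2.8609
Bₛ = (B − 1)/(n − 1) = (2.8609 − 1)/(5 − 1) = 1.8609/4 = 0.4652

0.47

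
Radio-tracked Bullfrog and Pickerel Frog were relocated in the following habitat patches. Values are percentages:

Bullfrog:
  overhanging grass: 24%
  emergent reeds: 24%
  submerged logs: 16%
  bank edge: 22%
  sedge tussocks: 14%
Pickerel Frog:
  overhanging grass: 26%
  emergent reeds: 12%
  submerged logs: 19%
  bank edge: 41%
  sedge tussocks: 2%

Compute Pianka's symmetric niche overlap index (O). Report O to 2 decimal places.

Convert percentages to proportions (divide by 100).
Σ p₁ᵢp₂ᵢ = 0.0624 + 0.0288 + 0.0304 + 0.0902 + 0.0028 = 0.2146
Σp_1ᵢ² = 0.24² + 0.24² + 0.16² + 0.22² + 0.14² = 0.0576 + 0.0576 + 0.0256 + 0.0484 + 0.0196 = 0.2088
Σp_2ᵢ² = 0.26² + 0.12² + 0.19² + 0.41² + 0.02² = 0.0676 + 0.0144 + 0.0361 + 0.1681 + 0.0004 = 0.2866
O = 0.2146 / √(0.2088 × 0.2866) = 0.2146 / 0.24463 = 0.8772

0.88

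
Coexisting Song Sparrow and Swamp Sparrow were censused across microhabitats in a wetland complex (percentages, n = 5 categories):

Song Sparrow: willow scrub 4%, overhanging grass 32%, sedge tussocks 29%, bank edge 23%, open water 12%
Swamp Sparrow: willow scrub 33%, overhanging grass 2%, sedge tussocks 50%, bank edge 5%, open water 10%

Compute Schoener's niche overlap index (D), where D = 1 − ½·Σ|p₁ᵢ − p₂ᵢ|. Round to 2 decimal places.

Convert percentages to proportions (divide by 100).
Σ|p₁ᵢ − p₂ᵢ| = 0.29 + 0.30 + 0.21 + 0.18 + 0.02 = 1.00
D = 1 − ½ × 1.00 = 1 − 0.500 = 0.5000

0.50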